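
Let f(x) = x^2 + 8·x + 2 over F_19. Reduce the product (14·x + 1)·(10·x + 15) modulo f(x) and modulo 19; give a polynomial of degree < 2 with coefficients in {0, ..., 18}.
a · b ≡ 12·x + 1 (mod f(x))

Multiply as integer polynomials: a · b = 140·x^2 + 220·x + 15. Reducing coefficients mod 19: a · b ≡ 7·x^2 + 11·x + 15. Now divide by f(x) = x^2 + 8·x + 2 in F_19[x], eliminating the leading term at each step:
  leading term 7·x^2: subtract (7)·f(x) = 7·x^2 + 18·x + 14, leaving 12·x + 1 (coefficients mod 19)
The degree is now < 2, so this is the remainder. Hence a · b ≡ 12·x + 1 in F_19[x]/(f).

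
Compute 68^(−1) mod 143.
Apply the extended Euclidean algorithm to (143, 68), tracking rows (r, s, t) with s·143 + t·68 = r. Each division r_prev = q·r_cur + r_new produces the new row as (previous row) − q·(current row):
  row A: (143, 1, 0)   [1·143 + 0·68 = 143]
  row B: (68, 0, 1)   [0·143 + 1·68 = 68]
  143 = 2·68 + 7   → row C = row A − 2·row B = (7, 1, −2)   [check: 1·143 − 2·68 = 7]
  68 = 9·7 + 5   → row D = row B − 9·row C = (5, −9, 19)   [check: −9·143 + 19·68 = 5]
  7 = 1·5 + 2   → row E = row C − 1·row D = (2, 10, −21)   [check: 10·143 − 21·68 = 2]
  5 = 2·2 + 1   → row F = row D − 2·row E = (1, −29, 61)   [check: −29·143 + 61·68 = 1]
  2 = 2·1 + 0   → remainder 0, stop. gcd = 1 (last nonzero row F).
The gcd is 1, so 68 is invertible mod 143. The last nonzero row gives −29·143 + 61·68 = 1, so t = 61. So 68^(−1) ≡ 61 (mod 143). Verify: 68 · 61 = 4148 ≡ 1 (mod 143). ✓

Final answer: 68^(−1) ≡ 61 (mod 143)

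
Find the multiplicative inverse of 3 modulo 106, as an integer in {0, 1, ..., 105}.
3^(−1) ≡ 71 (mod 106)

Apply the extended Euclidean algorithm to (106, 3), tracking rows (r, s, t) with s·106 + t·3 = r. Each division r_prev = q·r_cur + r_new produces the new row as (previous row) − q·(current row):
  row A: (106, 1, 0)   [1·106 + 0·3 = 106]
  row B: (3, 0, 1)   [0·106 + 1·3 = 3]
  106 = 35·3 + 1   → row C = row A − 35·row B = (1, 1, −35)   [check: 1·106 − 35·3 = 1]
  3 = 3·1 + 0   → remainder 0, stop. gcd = 1 (last nonzero row C).
The gcd is 1, so 3 is invertible mod 106. The last nonzero row gives 1·106 − 35·3 = 1, so t = −35. So 3^(−1) ≡ −35 ≡ 71 (mod 106). Verify: 3 · 71 = 213 ≡ 1 (mod 106). ✓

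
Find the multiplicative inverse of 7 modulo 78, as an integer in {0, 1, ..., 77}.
7^(−1) ≡ 67 (mod 78)

Apply the extended Euclidean algorithm to (78, 7), tracking rows (r, s, t) with s·78 + t·7 = r. Each division r_prev = q·r_cur + r_new produces the new row as (previous row) − q·(current row):
  row A: (78, 1, 0)   [1·78 + 0·7 = 78]
  row B: (7, 0, 1)   [0·78 + 1·7 = 7]
  78 = 11·7 + 1   → row C = row A − 11·row B = (1, 1, −11)   [check: 1·78 − 11·7 = 1]
  7 = 7·1 + 0   → remainder 0, stop. gcd = 1 (last nonzero row C).
The gcd is 1, so 7 is invertible mod 78. The last nonzero row gives 1·78 − 11·7 = 1, so t = −11. So 7^(−1) ≡ −11 ≡ 67 (mod 78). Verify: 7 · 67 = 469 ≡ 1 (mod 78). ✓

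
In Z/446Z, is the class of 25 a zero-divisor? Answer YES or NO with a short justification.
gcd(25, 446) = 1, so 25 is a unit in Z/446Z (it has a multiplicative inverse). A unit cannot be a zero-divisor: if 25·b ≡ 0 then multiplying both sides by 25^(−1) gives b ≡ 0. So 25 is not a zero-divisor.

Final answer: NO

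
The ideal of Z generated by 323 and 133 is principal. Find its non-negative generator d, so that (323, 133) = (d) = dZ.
In the PID Z, (a, b) is generated by gcd(a, b). Compute gcd(323, 133) with the extended Euclidean algorithm, tracking rows (r, s, t) with s·323 + t·133 = r:
  row A: (323, 1, 0)   [1·323 + 0·133 = 323]
  row B: (133, 0, 1)   [0·323 + 1·133 = 133]
  323 = 2·133 + 57   → row C = row A − 2·row B = (57, 1, −2)   [check: 1·323 − 2·133 = 57]
  133 = 2·57 + 19   → row D = row B − 2·row C = (19, −2, 5)   [check: −2·323 + 5·133 = 19]
  57 = 3·19 + 0   → remainder 0, stop. gcd = 19 (last nonzero row D).
So gcd(323, 133) = 19, with Bézout identity −2·323 + 5·133 = 19. Containment (⊇): the Bézout identity exhibits 19 as an element of (323, 133), giving (19) ⊆ (323, 133). Containment (⊆): since 19 | 323 and 19 | 133 (323 = 19·17, 133 = 19·7), every Z-linear combination of 323 and 133 is divisible by 19, so (323, 133) ⊆ (19). Therefore (323, 133) = (19), d = 19.

Final answer: (323, 133) = (19); d = 19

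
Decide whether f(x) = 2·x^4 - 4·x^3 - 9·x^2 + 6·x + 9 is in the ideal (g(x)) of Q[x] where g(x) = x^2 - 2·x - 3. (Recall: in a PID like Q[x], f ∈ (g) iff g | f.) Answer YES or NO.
In Q[x] the ideal (g) consists of all multiples of g, so f ∈ (g) iff g | f, i.e. iff the remainder of f on division by g is 0. Divide f by g (g is monic, so eliminate the leading term of the running remainder at each step):
  leading term 2·x^4: subtract (2·x^2)·g(x) = 2·x^4 - 4·x^3 - 6·x^2, leaving -3·x^2 + 6·x + 9
  leading term -3·x^2: subtract (-3)·g(x) = -3·x^2 + 6·x + 9, leaving 0
The remainder is 0, so f(x) = g(x) · h(x) with h(x) = 2·x^2 - 3. Hence g | f, i.e. f ∈ (g).

Final answer: YES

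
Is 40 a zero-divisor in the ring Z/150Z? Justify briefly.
YES

gcd(40, 150) = 10 > 1, so 40 is not a unit in Z/150Z. In Z/nZ every nonzero non-unit is a zero-divisor: explicitly, take b = 150/gcd = 15 ≠ 0 (mod 150); then 40·15 = 600 = 4·150, i.e. 40·15 ≡ 0 (mod 150). So 40 is a zero-divisor.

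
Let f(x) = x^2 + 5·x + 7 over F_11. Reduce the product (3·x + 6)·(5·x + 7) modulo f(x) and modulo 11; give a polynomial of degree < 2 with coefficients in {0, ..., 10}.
Multiply as integer polynomials: a · b = 15·x^2 + 51·x + 42. Reducing coefficients mod 11: a · b ≡ 4·x^2 + 7·x + 9. Now divide by f(x) = x^2 + 5·x + 7 in F_11[x], eliminating the leading term at each step:
  leading term 4·x^2: subtract (4)·f(x) = 4·x^2 + 9·x + 6, leaving 9·x + 3 (coefficients mod 11)
The degree is now < 2, so this is the remainder. Hence a · b ≡ 9·x + 3 in F_11[x]/(f).

Final answer: a · b ≡ 9·x + 3 (mod f(x))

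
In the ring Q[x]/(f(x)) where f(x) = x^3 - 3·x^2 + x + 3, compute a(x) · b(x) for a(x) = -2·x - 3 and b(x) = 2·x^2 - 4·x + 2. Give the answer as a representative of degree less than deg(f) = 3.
a · b ≡ -10·x^2 + 12·x + 6 (mod f(x))

First multiply in Q[x] without reducing: a · b = -4·x^3 + 2·x^2 + 8·x - 6. Now divide by f(x) = x^3 - 3·x^2 + x + 3, eliminating the leading term at each step:
  leading term -4·x^3: subtract (-4)·f(x) = -4·x^3 + 12·x^2 - 4·x - 12, leaving -10·x^2 + 12·x + 6
The degree is now < 3, so this is the remainder. Hence a · b ≡ -10·x^2 + 12·x + 6 in Q[x]/(f).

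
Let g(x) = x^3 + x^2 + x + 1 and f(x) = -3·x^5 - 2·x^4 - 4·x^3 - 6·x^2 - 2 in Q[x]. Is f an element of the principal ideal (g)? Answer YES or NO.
In Q[x] the ideal (g) consists of all multiples of g, so f ∈ (g) iff g | f, i.e. iff the remainder of f on division by g is 0. Divide f by g (g is monic, so eliminate the leading term of the running remainder at each step):
  leading term -3·x^5: subtract (-3·x^2)·g(x) = -3·x^5 - 3·x^4 - 3·x^3 - 3·x^2, leaving x^4 - x^3 - 3·x^2 - 2
  leading term x^4: subtract (x)·g(x) = x^4 + x^3 + x^2 + x, leaving -2·x^3 - 4·x^2 - x - 2
  leading term -2·x^3: subtract (-2)·g(x) = -2·x^3 - 2·x^2 - 2·x - 2, leaving -2·x^2 + x
The remainder r(x) = -2·x^2 + x ≠ 0 (and deg r < deg g), so g ∤ f, i.e. f ∉ (g).

Final answer: NO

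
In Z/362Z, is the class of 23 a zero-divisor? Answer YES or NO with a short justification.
NO

gcd(23, 362) = 1, so 23 is a unit in Z/362Z (it has a multiplicative inverse). A unit cannot be a zero-divisor: if 23·b ≡ 0 then multiplying both sides by 23^(−1) gives b ≡ 0. So 23 is not a zero-divisor.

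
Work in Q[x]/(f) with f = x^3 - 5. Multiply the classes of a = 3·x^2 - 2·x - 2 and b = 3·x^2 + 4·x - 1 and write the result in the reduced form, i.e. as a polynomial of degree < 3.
a · b ≡ -17·x^2 + 39·x + 32 (mod f(x))

First multiply in Q[x] without reducing: a · b = 9·x^4 + 6·x^3 - 17·x^2 - 6·x + 2. Now divide by f(x) = x^3 - 5, eliminating the leading term at each step:
  leading term 9·x^4: subtract (9·x)·f(x) = 9·x^4 - 45·x, leaving 6·x^3 - 17·x^2 + 39·x + 2
  leading term 6·x^3: subtract (6)·f(x) = 6·x^3 - 30, leaving -17·x^2 + 39·x + 32
The degree is now < 3, so this is the remainder. Hence a · b ≡ -17·x^2 + 39·x + 32 in Q[x]/(f).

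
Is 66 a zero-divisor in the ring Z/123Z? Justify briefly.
YES

gcd(66, 123) = 3 > 1, so 66 is not a unit in Z/123Z. In Z/nZ every nonzero non-unit is a zero-divisor: explicitly, take b = 123/gcd = 41 ≠ 0 (mod 123); then 66·41 = 2706 = 22·123, i.e. 66·41 ≡ 0 (mod 123). So 66 is a zero-divisor.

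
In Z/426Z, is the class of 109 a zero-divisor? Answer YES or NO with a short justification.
NO

gcd(109, 426) = 1, so 109 is a unit in Z/426Z (it has a multiplicative inverse). A unit cannot be a zero-divisor: if 109·b ≡ 0 then multiplying both sides by 109^(−1) gives b ≡ 0. So 109 is not a zero-divisor.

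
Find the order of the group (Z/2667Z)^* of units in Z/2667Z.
(Z/2667Z)^* consists of the classes a with gcd(a, 2667) = 1, so its order is φ(2667). φ is multiplicative, with φ(p^e) = p^e − p^(e−1). Factorise 2667 = 3 · 7 · 127. Then
  φ(2667) = (3 − 1) · (7 − 1) · (127 − 1) = 2 · 6 · 126 = 1512.
Thus |(Z/2667Z)^*| = 1512.

Final answer: |(Z/2667Z)^*| = 1512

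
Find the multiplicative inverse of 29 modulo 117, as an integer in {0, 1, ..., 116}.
Apply the extended Euclidean algorithm to (117, 29), tracking rows (r, s, t) with s·117 + t·29 = r. Each division r_prev = q·r_cur + r_new produces the new row as (previous row) − q·(current row):
  row A: (117, 1, 0)   [1·117 + 0·29 = 117]
  row B: (29, 0, 1)   [0·117 + 1·29 = 29]
  117 = 4·29 + 1   → row C = row A − 4·row B = (1, 1, −4)   [check: 1·117 − 4·29 = 1]
  29 = 29·1 + 0   → remainder 0, stop. gcd = 1 (last nonzero row C).
The gcd is 1, so 29 is invertible mod 117. The last nonzero row gives 1·117 − 4·29 = 1, so t = −4. So 29^(−1) ≡ −4 ≡ 113 (mod 117). Verify: 29 · 113 = 3277 ≡ 1 (mod 117). ✓

Final answer: 29^(−1) ≡ 113 (mod 117)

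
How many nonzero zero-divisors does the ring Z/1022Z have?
In Z/1022Z each nonzero element is either a unit (gcd with 1022 is 1) or a zero-divisor (gcd > 1). The number of units is φ(1022): factorise 1022 = 2 · 7 · 73, so φ(1022) = (2 − 1) · (7 − 1) · (73 − 1) = 1 · 6 · 72 = 432. The nonzero elements number 1022 − 1 = 1021. Hence the nonzero zero-divisors number 1021 − 432 = 589.

Final answer: Z/1022Z has 589 nonzero zero-divisors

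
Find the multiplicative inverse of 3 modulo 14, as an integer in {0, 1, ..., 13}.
Apply the extended Euclidean algorithm to (14, 3), tracking rows (r, s, t) with s·14 + t·3 = r. Each division r_prev = q·r_cur + r_new produces the new row as (previous row) − q·(current row):
  row A: (14, 1, 0)   [1·14 + 0·3 = 14]
  row B: (3, 0, 1)   [0·14 + 1·3 = 3]
  14 = 4·3 + 2   → row C = row A − 4·row B = (2, 1, −4)   [check: 1·14 − 4·3 = 2]
  3 = 1·2 + 1   → row D = row B − 1·row C = (1, −1, 5)   [check: −1·14 + 5·3 = 1]
  2 = 2·1 + 0   → remainder 0, stop. gcd = 1 (last nonzero row D).
The gcd is 1, so 3 is invertible mod 14. The last nonzero row gives −1·14 + 5·3 = 1, so t = 5. So 3^(−1) ≡ 5 (mod 14). Verify: 3 · 5 = 15 ≡ 1 (mod 14). ✓

Final answer: 3^(−1) ≡ 5 (mod 14)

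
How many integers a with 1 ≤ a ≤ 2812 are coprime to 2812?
The number of a ∈ {1, ..., 2812} with gcd(a, 2812) = 1 is by definition Euler's totient φ(2812). φ is multiplicative, with φ(p^e) = p^e − p^(e−1). Factorise 2812 = 2^2 · 19 · 37. Then
  φ(2812) = (2^2 − 2^1) · (19 − 1) · (37 − 1) = 2 · 18 · 36 = 1296.
So there are 1296 such integers.

Final answer: 1296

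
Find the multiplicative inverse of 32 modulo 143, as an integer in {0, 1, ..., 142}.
32^(−1) ≡ 76 (mod 143)

Apply the extended Euclidean algorithm to (143, 32), tracking rows (r, s, t) with s·143 + t·32 = r. Each division r_prev = q·r_cur + r_new produces the new row as (previous row) − q·(current row):
  row A: (143, 1, 0)   [1·143 + 0·32 = 143]
  row B: (32, 0, 1)   [0·143 + 1·32 = 32]
  143 = 4·32 + 15   → row C = row A − 4·row B = (15, 1, −4)   [check: 1·143 − 4·32 = 15]
  32 = 2·15 + 2   → row D = row B − 2·row C = (2, −2, 9)   [check: −2·143 + 9·32 = 2]
  15 = 7·2 + 1   → row E = row C − 7·row D = (1, 15, −67)   [check: 15·143 − 67·32 = 1]
  2 = 2·1 + 0   → remainder 0, stop. gcd = 1 (last nonzero row E).
The gcd is 1, so 32 is invertible mod 143. The last nonzero row gives 15·143 − 67·32 = 1, so t = −67. So 32^(−1) ≡ −67 ≡ 76 (mod 143). Verify: 32 · 76 = 2432 ≡ 1 (mod 143). ✓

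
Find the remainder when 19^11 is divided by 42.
31

Use repeated squaring. Binary(11) = 1011. Walk through the bits of the exponent 11 left-to-right: at each bit after the leading one, square the running value, then multiply by 19 if the bit is 1 (always reducing mod 42):
  bit 1 = 1 (leading): start with 19.
  bit 2 = 0: square 19^2 = 361 ≡ 25 (mod 42).
  bit 3 = 1: square 25^2 = 625 ≡ 37; bit is 1, so multiply 37·19 = 703 ≡ 31 (mod 42).
  bit 4 = 1: square 31^2 = 961 ≡ 37; bit is 1, so multiply 37·19 = 703 ≡ 31 (mod 42).
Final value: 19^11 ≡ 31 (mod 42).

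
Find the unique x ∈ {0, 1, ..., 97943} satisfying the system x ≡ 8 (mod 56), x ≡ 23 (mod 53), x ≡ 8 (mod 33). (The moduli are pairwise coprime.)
The moduli 56, 53, 33 are pairwise coprime, so by the CRT there is a unique solution mod 56·53·33 = 97944.
Solve by successive substitution. Start with x ≡ 8 (mod 56).
  Combine with x ≡ 23 (mod 53): write x = 8 + 56·t and require 8 + 56·t ≡ 23 (mod 53), i.e. 56·t ≡ 23 − 8 ≡ 15 (mod 53). Since 56^(−1) ≡ 18 (mod 53) (56 ≡ 3 (mod 53)), t ≡ 18·15 ≡ 5 (mod 53). So x ≡ 8 + 56·5 = 288 (mod 2968).
  Combine with x ≡ 8 (mod 33): write x = 288 + 2968·t and require 288 + 2968·t ≡ 8 (mod 33), i.e. 2968·t ≡ 8 − 288 ≡ 17 (mod 33). Since 2968^(−1) ≡ 16 (mod 33) (2968 ≡ 31 (mod 33)), t ≡ 16·17 ≡ 8 (mod 33). So x ≡ 288 + 2968·8 = 24032 (mod 97944).
Unique solution in [0, 97944): x = 24032.

Final answer: x ≡ 24032 (mod 97944); the representative in [0, 97944) is 24032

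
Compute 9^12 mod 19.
7

Use repeated squaring. Binary(12) = 1100. Walk through the bits of the exponent 12 left-to-right: at each bit after the leading one, square the running value, then multiply by 9 if the bit is 1 (always reducing mod 19):
  bit 1 = 1 (leading): start with 9.
  bit 2 = 1: square 9^2 = 81 ≡ 5; bit is 1, so multiply 5·9 = 45 ≡ 7 (mod 19).
  bit 3 = 0: square 7^2 = 49 ≡ 11 (mod 19).
  bit 4 = 0: square 11^2 = 121 ≡ 7 (mod 19).
Final value: 9^12 ≡ 7 (mod 19).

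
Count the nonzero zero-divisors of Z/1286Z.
Z/1286Z has 643 nonzero zero-divisors

In Z/1286Z each nonzero element is either a unit (gcd with 1286 is 1) or a zero-divisor (gcd > 1). The number of units is φ(1286): factorise 1286 = 2 · 643, so φ(1286) = (2 − 1) · (643 − 1) = 1 · 642 = 642. The nonzero elements number 1286 − 1 = 1285. Hence the nonzero zero-divisors number 1285 − 642 = 643.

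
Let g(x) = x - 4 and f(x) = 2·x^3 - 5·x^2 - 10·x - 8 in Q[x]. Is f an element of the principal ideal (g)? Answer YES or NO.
In Q[x] the ideal (g) consists of all multiples of g, so f ∈ (g) iff g | f, i.e. iff the remainder of f on division by g is 0. Divide f by g (g is monic, so eliminate the leading term of the running remainder at each step):
  leading term 2·x^3: subtract (2·x^2)·g(x) = 2·x^3 - 8·x^2, leaving 3·x^2 - 10·x - 8
  leading term 3·x^2: subtract (3·x)·g(x) = 3·x^2 - 12·x, leaving 2·x - 8
  leading term 2·x: subtract (2)·g(x) = 2·x - 8, leaving 0
The remainder is 0, so f(x) = g(x) · h(x) with h(x) = 2·x^2 + 3·x + 2. Hence g | f, i.e. f ∈ (g).

Final answer: YES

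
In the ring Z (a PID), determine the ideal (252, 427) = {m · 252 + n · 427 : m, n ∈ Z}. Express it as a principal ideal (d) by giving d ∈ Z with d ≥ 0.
In the PID Z, (a, b) is generated by gcd(a, b). Compute gcd(427, 252) with the extended Euclidean algorithm, tracking rows (r, s, t) with s·427 + t·252 = r:
  row A: (427, 1, 0)   [1·427 + 0·252 = 427]
  row B: (252, 0, 1)   [0·427 + 1·252 = 252]
  427 = 1·252 + 175   → row C = row A − 1·row B = (175, 1, −1)   [check: 1·427 − 1·252 = 175]
  252 = 1·175 + 77   → row D = row B − 1·row C = (77, −1, 2)   [check: −1·427 + 2·252 = 77]
  175 = 2·77 + 21   → row E = row C − 2·row D = (21, 3, −5)   [check: 3·427 − 5·252 = 21]
  77 = 3·21 + 14   → row F = row D − 3·row E = (14, −10, 17)   [check: −10·427 + 17·252 = 14]
  21 = 1·14 + 7   → row G = row E − 1·row F = (7, 13, −22)   [check: 13·427 − 22·252 = 7]
  14 = 2·7 + 0   → remainder 0, stop. gcd = 7 (last nonzero row G).
So gcd(252, 427) = 7, with Bézout identity 13·427 − 22·252 = 7. Containment (⊇): the Bézout identity exhibits 7 as an element of (252, 427), giving (7) ⊆ (252, 427). Containment (⊆): since 7 | 252 and 7 | 427 (252 = 7·36, 427 = 7·61), every Z-linear combination of 252 and 427 is divisible by 7, so (252, 427) ⊆ (7). Therefore (252, 427) = (7), d = 7.

Final answer: (252, 427) = (7); d = 7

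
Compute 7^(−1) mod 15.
7^(−1) ≡ 13 (mod 15)

Apply the extended Euclidean algorithm to (15, 7), tracking rows (r, s, t) with s·15 + t·7 = r. Each division r_prev = q·r_cur + r_new produces the new row as (previous row) − q·(current row):
  row A: (15, 1, 0)   [1·15 + 0·7 = 15]
  row B: (7, 0, 1)   [0·15 + 1·7 = 7]
  15 = 2·7 + 1   → row C = row A − 2·row B = (1, 1, −2)   [check: 1·15 − 2·7 = 1]
  7 = 7·1 + 0   → remainder 0, stop. gcd = 1 (last nonzero row C).
The gcd is 1, so 7 is invertible mod 15. The last nonzero row gives 1·15 − 2·7 = 1, so t = −2. So 7^(−1) ≡ −2 ≡ 13 (mod 15). Verify: 7 · 13 = 91 ≡ 1 (mod 15). ✓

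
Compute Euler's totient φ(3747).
φ is multiplicative, with φ(p^e) = p^e − p^(e−1). Factorise 3747 = 3 · 1249. Then
  φ(3747) = (3 − 1) · (1249 − 1) = 2 · 1248 = 2496.

Final answer: φ(3747) = 2496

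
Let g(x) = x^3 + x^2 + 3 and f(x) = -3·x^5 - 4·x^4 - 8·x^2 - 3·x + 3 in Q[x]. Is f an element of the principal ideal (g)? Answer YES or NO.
YES

In Q[x] the ideal (g) consists of all multiples of g, so f ∈ (g) iff g | f, i.e. iff the remainder of f on division by g is 0. Divide f by g (g is monic, so eliminate the leading term of the running remainder at each step):
  leading term -3·x^5: subtract (-3·x^2)·g(x) = -3·x^5 - 3·x^4 - 9·x^2, leaving -x^4 + x^2 - 3·x + 3
  leading term -x^4: subtract (-x)·g(x) = -x^4 - x^3 - 3·x, leaving x^3 + x^2 + 3
  leading term x^3: subtract (1)·g(x) = x^3 + x^2 + 3, leaving 0
The remainder is 0, so f(x) = g(x) · h(x) with h(x) = -3·x^2 - x + 1. Hence g | f, i.e. f ∈ (g).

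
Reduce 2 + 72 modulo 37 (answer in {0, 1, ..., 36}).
Reduce the summands first: 72 ≡ 35 (mod 37), so 2 + 72 ≡ 2 + 35 (mod 37). 2 + 35 = 37; 37 = 1·37 + 0, so (2 + 72) mod 37 = 0.

Final answer: 0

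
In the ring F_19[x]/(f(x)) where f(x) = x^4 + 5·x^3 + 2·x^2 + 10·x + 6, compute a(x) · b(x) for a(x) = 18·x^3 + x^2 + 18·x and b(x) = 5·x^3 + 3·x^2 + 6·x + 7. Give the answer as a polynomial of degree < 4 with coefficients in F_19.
a · b ≡ 11·x^3 + 8·x^2 + 2·x (mod f(x))

Multiply as integer polynomials: a · b = 90·x^6 + 59·x^5 + 201·x^4 + 186·x^3 + 115·x^2 + 126·x. Reducing coefficients mod 19: a · b ≡ 14·x^6 + 2·x^5 + 11·x^4 + 15·x^3 + x^2 + 12·x. Now divide by f(x) = x^4 + 5·x^3 + 2·x^2 + 10·x + 6 in F_19[x], eliminating the leading term at each step:
  leading term 14·x^6: subtract (14·x^2)·f(x) = 14·x^6 + 13·x^5 + 9·x^4 + 7·x^3 + 8·x^2, leaving 8·x^5 + 2·x^4 + 8·x^3 + 12·x^2 + 12·x (coefficients mod 19)
  leading term 8·x^5: subtract (8·x)·f(x) = 8·x^5 + 2·x^4 + 16·x^3 + 4·x^2 + 10·x, leaving 11·x^3 + 8·x^2 + 2·x (coefficients mod 19)
The degree is now < 4, so this is the remainder. Hence a · b ≡ 11·x^3 + 8·x^2 + 2·x in F_19[x]/(f).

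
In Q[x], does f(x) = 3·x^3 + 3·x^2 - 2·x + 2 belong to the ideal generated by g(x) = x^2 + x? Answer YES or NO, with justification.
In Q[x] the ideal (g) consists of all multiples of g, so f ∈ (g) iff g | f, i.e. iff the remainder of f on division by g is 0. Divide f by g (g is monic, so eliminate the leading term of the running remainder at each step):
  leading term 3·x^3: subtract (3·x)·g(x) = 3·x^3 + 3·x^2, leaving 2 - 2·x
The remainder r(x) = 2 - 2·x ≠ 0 (and deg r < deg g), so g ∤ f, i.e. f ∉ (g).

Final answer: NO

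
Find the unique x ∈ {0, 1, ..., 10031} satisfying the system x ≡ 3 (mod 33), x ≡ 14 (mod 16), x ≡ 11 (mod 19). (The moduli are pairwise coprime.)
x ≡ 4590 (mod 10032); the representative in [0, 10032) is 4590

The moduli 33, 16, 19 are pairwise coprime, so by the CRT there is a unique solution mod 33·16·19 = 10032.
Solve by successive substitution. Start with x ≡ 3 (mod 33).
  Combine with x ≡ 14 (mod 16): write x = 3 + 33·t and require 3 + 33·t ≡ 14 (mod 16), i.e. 33·t ≡ 14 − 3 ≡ 11 (mod 16). Since 33^(−1) ≡ 1 (mod 16) (33 ≡ 1 (mod 16)), t ≡ 1·11 ≡ 11 (mod 16). So x ≡ 3 + 33·11 = 366 (mod 528).
  Combine with x ≡ 11 (mod 19): write x = 366 + 528·t and require 366 + 528·t ≡ 11 (mod 19), i.e. 528·t ≡ 11 − 366 ≡ 6 (mod 19). Since 528^(−1) ≡ 14 (mod 19) (528 ≡ 15 (mod 19)), t ≡ 14·6 ≡ 8 (mod 19). So x ≡ 366 + 528·8 = 4590 (mod 10032).
Unique solution in [0, 10032): x = 4590.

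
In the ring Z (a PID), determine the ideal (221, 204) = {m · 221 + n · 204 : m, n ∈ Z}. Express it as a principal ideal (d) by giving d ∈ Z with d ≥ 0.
In the PID Z, (a, b) is generated by gcd(a, b). Compute gcd(221, 204) with the extended Euclidean algorithm, tracking rows (r, s, t) with s·221 + t·204 = r:
  row A: (221, 1, 0)   [1·221 + 0·204 = 221]
  row B: (204, 0, 1)   [0·221 + 1·204 = 204]
  221 = 1·204 + 17   → row C = row A − 1·row B = (17, 1, −1)   [check: 1·221 − 1·204 = 17]
  204 = 12·17 + 0   → remainder 0, stop. gcd = 17 (last nonzero row C).
So gcd(221, 204) = 17, with Bézout identity 1·221 − 1·204 = 17. Containment (⊇): the Bézout identity exhibits 17 as an element of (221, 204), giving (17) ⊆ (221, 204). Containment (⊆): since 17 | 221 and 17 | 204 (221 = 17·13, 204 = 17·12), every Z-linear combination of 221 and 204 is divisible by 17, so (221, 204) ⊆ (17). Therefore (221, 204) = (17), d = 17.

Final answer: (221, 204) = (17); d = 17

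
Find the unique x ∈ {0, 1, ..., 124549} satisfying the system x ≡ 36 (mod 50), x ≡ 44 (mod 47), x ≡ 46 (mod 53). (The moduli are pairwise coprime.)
The moduli 50, 47, 53 are pairwise coprime, so by the CRT there is a unique solution mod 50·47·53 = 124550.
Solve by successive substitution. Start with x ≡ 36 (mod 50).
  Combine with x ≡ 44 (mod 47): write x = 36 + 50·t and require 36 + 50·t ≡ 44 (mod 47), i.e. 50·t ≡ 44 − 36 ≡ 8 (mod 47). Since 50^(−1) ≡ 16 (mod 47) (50 ≡ 3 (mod 47)), t ≡ 16·8 ≡ 34 (mod 47). So x ≡ 36 + 50·34 = 1736 (mod 2350).
  Combine with x ≡ 46 (mod 53): write x = 1736 + 2350·t and require 1736 + 2350·t ≡ 46 (mod 53), i.e. 2350·t ≡ 46 − 1736 ≡ 6 (mod 53). Since 2350^(−1) ≡ 3 (mod 53) (2350 ≡ 18 (mod 53)), t ≡ 3·6 ≡ 18 (mod 53). So x ≡ 1736 + 2350·18 = 44036 (mod 124550).
Unique solution in [0, 124550): x = 44036.

Final answer: x ≡ 44036 (mod 124550); the representative in [0, 124550) is 44036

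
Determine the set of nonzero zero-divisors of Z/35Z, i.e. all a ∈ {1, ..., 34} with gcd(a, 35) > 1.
nonzero zero-divisors of Z/35Z = {5, 7, 10, 14, 15, 20, 21, 25, 28, 30}

An element a ∈ Z/35Z (with a ≠ 0) is a zero-divisor iff gcd(a, 35) > 1 (because a is a unit precisely when gcd(a, n) = 1, and in Z/nZ every nonzero, non-unit element is a zero-divisor). Scan a = 1, ..., 34 and keep those with gcd(a, 35) > 1:
  gcd(5, 35) = 5, gcd(7, 35) = 7, gcd(10, 35) = 5, gcd(14, 35) = 7, gcd(15, 35) = 5, gcd(20, 35) = 5, gcd(21, 35) = 7, gcd(25, 35) = 5, gcd(28, 35) = 7, gcd(30, 35) = 5.
All other a ∈ {1, ..., 34} have gcd(a, 35) = 1 and are units. So the nonzero zero-divisors are exactly the 10 values of a appearing in this scan.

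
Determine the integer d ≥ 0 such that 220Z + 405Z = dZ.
In the PID Z, (a, b) is generated by gcd(a, b). Compute gcd(405, 220) with the extended Euclidean algorithm, tracking rows (r, s, t) with s·405 + t·220 = r:
  row A: (405, 1, 0)   [1·405 + 0·220 = 405]
  row B: (220, 0, 1)   [0·405 + 1·220 = 220]
  405 = 1·220 + 185   → row C = row A − 1·row B = (185, 1, −1)   [check: 1·405 − 1·220 = 185]
  220 = 1·185 + 35   → row D = row B − 1·row C = (35, −1, 2)   [check: −1·405 + 2·220 = 35]
  185 = 5·35 + 10   → row E = row C − 5·row D = (10, 6, −11)   [check: 6·405 − 11·220 = 10]
  35 = 3·10 + 5   → row F = row D − 3·row E = (5, −19, 35)   [check: −19·405 + 35·220 = 5]
  10 = 2·5 + 0   → remainder 0, stop. gcd = 5 (last nonzero row F).
So gcd(220, 405) = 5, with Bézout identity −19·405 + 35·220 = 5. Containment (⊇): the Bézout identity exhibits 5 as an element of (220, 405), giving (5) ⊆ (220, 405). Containment (⊆): since 5 | 220 and 5 | 405 (220 = 5·44, 405 = 5·81), every Z-linear combination of 220 and 405 is divisible by 5, so (220, 405) ⊆ (5). Therefore (220, 405) = (5), d = 5.

Final answer: (220, 405) = (5); d = 5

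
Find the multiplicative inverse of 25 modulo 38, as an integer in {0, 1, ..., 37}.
Apply the extended Euclidean algorithm to (38, 25), tracking rows (r, s, t) with s·38 + t·25 = r. Each division r_prev = q·r_cur + r_new produces the new row as (previous row) − q·(current row):
  row A: (38, 1, 0)   [1·38 + 0·25 = 38]
  row B: (25, 0, 1)   [0·38 + 1·25 = 25]
  38 = 1·25 + 13   → row C = row A − 1·row B = (13, 1, −1)   [check: 1·38 − 1·25 = 13]
  25 = 1·13 + 12   → row D = row B − 1·row C = (12, −1, 2)   [check: −1·38 + 2·25 = 12]
  13 = 1·12 + 1   → row E = row C − 1·row D = (1, 2, −3)   [check: 2·38 − 3·25 = 1]
  12 = 12·1 + 0   → remainder 0, stop. gcd = 1 (last nonzero row E).
The gcd is 1, so 25 is invertible mod 38. The last nonzero row gives 2·38 − 3·25 = 1, so t = −3. So 25^(−1) ≡ −3 ≡ 35 (mod 38). Verify: 25 · 35 = 875 ≡ 1 (mod 38). ✓

Final answer: 25^(−1) ≡ 35 (mod 38)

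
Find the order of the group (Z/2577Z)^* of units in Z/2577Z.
(Z/2577Z)^* consists of the classes a with gcd(a, 2577) = 1, so its order is φ(2577). φ is multiplicative, with φ(p^e) = p^e − p^(e−1). Factorise 2577 = 3 · 859. Then
  φ(2577) = (3 − 1) · (859 − 1) = 2 · 858 = 1716.
Thus |(Z/2577Z)^*| = 1716.

Final answer: |(Z/2577Z)^*| = 1716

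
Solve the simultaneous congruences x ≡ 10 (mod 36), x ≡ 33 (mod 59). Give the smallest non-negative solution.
x ≡ 2098 (mod 2124); the representative in [0, 2124) is 2098

The moduli 36, 59 are pairwise coprime, so by the CRT there is a unique solution mod 36·59 = 2124.
Solve by successive substitution. Start with x ≡ 10 (mod 36).
  Combine with x ≡ 33 (mod 59): write x = 10 + 36·t and require 10 + 36·t ≡ 33 (mod 59), i.e. 36·t ≡ 33 − 10 ≡ 23 (mod 59). Since 36^(−1) ≡ 41 (mod 59), t ≡ 41·23 ≡ 58 (mod 59). So x ≡ 10 + 36·58 = 2098 (mod 2124).
Unique solution in [0, 2124): x = 2098.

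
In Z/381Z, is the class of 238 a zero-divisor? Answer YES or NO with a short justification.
NO

gcd(238, 381) = 1, so 238 is a unit in Z/381Z (it has a multiplicative inverse). A unit cannot be a zero-divisor: if 238·b ≡ 0 then multiplying both sides by 238^(−1) gives b ≡ 0. So 238 is not a zero-divisor.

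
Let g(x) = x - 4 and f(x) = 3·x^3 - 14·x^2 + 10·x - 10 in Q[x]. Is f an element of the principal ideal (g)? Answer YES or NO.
NO

In Q[x] the ideal (g) consists of all multiples of g, so f ∈ (g) iff g | f, i.e. iff the remainder of f on division by g is 0. Divide f by g (g is monic, so eliminate the leading term of the running remainder at each step):
  leading term 3·x^3: subtract (3·x^2)·g(x) = 3·x^3 - 12·x^2, leaving -2·x^2 + 10·x - 10
  leading term -2·x^2: subtract (-2·x)·g(x) = -2·x^2 + 8·x, leaving 2·x - 10
  leading term 2·x: subtract (2)·g(x) = 2·x - 8, leaving -2
The remainder r(x) = -2 ≠ 0 (and deg r < deg g), so g ∤ f, i.e. f ∉ (g).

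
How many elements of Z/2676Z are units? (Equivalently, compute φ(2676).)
Z/2676Z has φ(2676) = 888 units

An element a ∈ Z/2676Z is a unit iff gcd(a, 2676) = 1, so the number of units is φ(2676). φ is multiplicative, with φ(p^e) = p^e − p^(e−1). Factorise 2676 = 2^2 · 3 · 223. Then
  φ(2676) = (2^2 − 2^1) · (3 − 1) · (223 − 1) = 2 · 2 · 222 = 888.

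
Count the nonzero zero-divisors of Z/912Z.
Z/912Z has 623 nonzero zero-divisors

In Z/912Z each nonzero element is either a unit (gcd with 912 is 1) or a zero-divisor (gcd > 1). The number of units is φ(912): factorise 912 = 2^4 · 3 · 19, so φ(912) = (2^4 − 2^3) · (3 − 1) · (19 − 1) = 8 · 2 · 18 = 288. The nonzero elements number 912 − 1 = 911. Hence the nonzero zero-divisors number 911 − 288 = 623.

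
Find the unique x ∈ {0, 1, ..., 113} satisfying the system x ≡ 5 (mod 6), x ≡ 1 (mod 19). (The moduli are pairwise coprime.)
x ≡ 77 (mod 114); the representative in [0, 114) is 77

The moduli 6, 19 are pairwise coprime, so by the CRT there is a unique solution mod 6·19 = 114.
Solve by successive substitution. Start with x ≡ 5 (mod 6).
  Combine with x ≡ 1 (mod 19): write x = 5 + 6·t and require 5 + 6·t ≡ 1 (mod 19), i.e. 6·t ≡ 1 − 5 ≡ 15 (mod 19). Since 6^(−1) ≡ 16 (mod 19), t ≡ 16·15 ≡ 12 (mod 19). So x ≡ 5 + 6·12 = 77 (mod 114).
Unique solution in [0, 114): x = 77.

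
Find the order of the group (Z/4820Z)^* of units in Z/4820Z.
(Z/4820Z)^* consists of the classes a with gcd(a, 4820) = 1, so its order is φ(4820). φ is multiplicative, with φ(p^e) = p^e − p^(e−1). Factorise 4820 = 2^2 · 5 · 241. Then
  φ(4820) = (2^2 − 2^1) · (5 − 1) · (241 − 1) = 2 · 4 · 240 = 1920.
Thus |(Z/4820Z)^*| = 1920.

Final answer: |(Z/4820Z)^*| = 1920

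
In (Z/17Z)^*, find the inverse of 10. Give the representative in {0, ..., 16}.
Apply the extended Euclidean algorithm to (17, 10), tracking rows (r, s, t) with s·17 + t·10 = r. Each division r_prev = q·r_cur + r_new produces the new row as (previous row) − q·(current row):
  row A: (17, 1, 0)   [1·17 + 0·10 = 17]
  row B: (10, 0, 1)   [0·17 + 1·10 = 10]
  17 = 1·10 + 7   → row C = row A − 1·row B = (7, 1, −1)   [check: 1·17 − 1·10 = 7]
  10 = 1·7 + 3   → row D = row B − 1·row C = (3, −1, 2)   [check: −1·17 + 2·10 = 3]
  7 = 2·3 + 1   → row E = row C − 2·row D = (1, 3, −5)   [check: 3·17 − 5·10 = 1]
  3 = 3·1 + 0   → remainder 0, stop. gcd = 1 (last nonzero row E).
The gcd is 1, so 10 is invertible mod 17. The last nonzero row gives 3·17 − 5·10 = 1, so t = −5. So 10^(−1) ≡ −5 ≡ 12 (mod 17). Verify: 10 · 12 = 120 ≡ 1 (mod 17). ✓

Final answer: 10^(−1) ≡ 12 (mod 17)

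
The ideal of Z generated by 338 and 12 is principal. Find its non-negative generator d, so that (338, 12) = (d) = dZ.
In the PID Z, (a, b) is generated by gcd(a, b). Compute gcd(338, 12) with the extended Euclidean algorithm, tracking rows (r, s, t) with s·338 + t·12 = r:
  row A: (338, 1, 0)   [1·338 + 0·12 = 338]
  row B: (12, 0, 1)   [0·338 + 1·12 = 12]
  338 = 28·12 + 2   → row C = row A − 28·row B = (2, 1, −28)   [check: 1·338 − 28·12 = 2]
  12 = 6·2 + 0   → remainder 0, stop. gcd = 2 (last nonzero row C).
So gcd(338, 12) = 2, with Bézout identity 1·338 − 28·12 = 2. Containment (⊇): the Bézout identity exhibits 2 as an element of (338, 12), giving (2) ⊆ (338, 12). Containment (⊆): since 2 | 338 and 2 | 12 (338 = 2·169, 12 = 2·6), every Z-linear combination of 338 and 12 is divisible by 2, so (338, 12) ⊆ (2). Therefore (338, 12) = (2), d = 2.

Final answer: (338, 12) = (2); d = 2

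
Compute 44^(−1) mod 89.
44^(−1) ≡ 87 (mod 89)

Apply the extended Euclidean algorithm to (89, 44), tracking rows (r, s, t) with s·89 + t·44 = r. Each division r_prev = q·r_cur + r_new produces the new row as (previous row) − q·(current row):
  row A: (89, 1, 0)   [1·89 + 0·44 = 89]
  row B: (44, 0, 1)   [0·89 + 1·44 = 44]
  89 = 2·44 + 1   → row C = row A − 2·row B = (1, 1, −2)   [check: 1·89 − 2·44 = 1]
  44 = 44·1 + 0   → remainder 0, stop. gcd = 1 (last nonzero row C).
The gcd is 1, so 44 is invertible mod 89. The last nonzero row gives 1·89 − 2·44 = 1, so t = −2. So 44^(−1) ≡ −2 ≡ 87 (mod 89). Verify: 44 · 87 = 3828 ≡ 1 (mod 89). ✓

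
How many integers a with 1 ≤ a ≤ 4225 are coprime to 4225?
The number of a ∈ {1, ..., 4225} with gcd(a, 4225) = 1 is by definition Euler's totient φ(4225). φ is multiplicative, with φ(p^e) = p^e − p^(e−1). Factorise 4225 = 5^2 · 13^2. Then
  φ(4225) = (5^2 − 5^1) · (13^2 − 13^1) = 20 · 156 = 3120.
So there are 3120 such integers.

Final answer: 3120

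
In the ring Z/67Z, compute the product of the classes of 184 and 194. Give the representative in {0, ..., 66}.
Reduce the factors first: 184 ≡ 50, 194 ≡ 60 (mod 67), so 184 · 194 ≡ 50 · 60 (mod 67). 50 · 60 = 3000. Dividing by 67: 3000 = 44·67 + 52. So (184 · 194) mod 67 = 52.

Final answer: 52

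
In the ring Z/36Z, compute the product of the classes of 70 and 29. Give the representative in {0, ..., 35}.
Reduce the factors first: 70 ≡ 34 (mod 36), so 70 · 29 ≡ 34 · 29 (mod 36). 34 · 29 = 986. Dividing by 36: 986 = 27·36 + 14. So (70 · 29) mod 36 = 14.

Final answer: 14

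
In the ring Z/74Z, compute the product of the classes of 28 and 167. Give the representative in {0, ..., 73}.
Reduce the factors first: 167 ≡ 19 (mod 74), so 28 · 167 ≡ 28 · 19 (mod 74). 28 · 19 = 532. Dividing by 74: 532 = 7·74 + 14. So (28 · 167) mod 74 = 14.

Final answer: 14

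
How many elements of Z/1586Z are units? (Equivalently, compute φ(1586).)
Z/1586Z has φ(1586) = 720 units

An element a ∈ Z/1586Z is a unit iff gcd(a, 1586) = 1, so the number of units is φ(1586). φ is multiplicative, with φ(p^e) = p^e − p^(e−1). Factorise 1586 = 2 · 13 · 61. Then
  φ(1586) = (2 − 1) · (13 − 1) · (61 − 1) = 1 · 12 · 60 = 720.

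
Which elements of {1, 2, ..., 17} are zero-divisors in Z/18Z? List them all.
An element a ∈ Z/18Z (with a ≠ 0) is a zero-divisor iff gcd(a, 18) > 1 (because a is a unit precisely when gcd(a, n) = 1, and in Z/nZ every nonzero, non-unit element is a zero-divisor). Scan a = 1, ..., 17 and keep those with gcd(a, 18) > 1:
  gcd(2, 18) = 2, gcd(3, 18) = 3, gcd(4, 18) = 2, gcd(6, 18) = 6, gcd(8, 18) = 2, gcd(9, 18) = 9, gcd(10, 18) = 2, gcd(12, 18) = 6, gcd(14, 18) = 2, gcd(15, 18) = 3, gcd(16, 18) = 2.
All other a ∈ {1, ..., 17} have gcd(a, 18) = 1 and are units. So the nonzero zero-divisors are exactly the 11 values of a appearing in this scan.

Final answer: nonzero zero-divisors of Z/18Z = {2, 3, 4, 6, 8, 9, 10, 12, 14, 15, 16}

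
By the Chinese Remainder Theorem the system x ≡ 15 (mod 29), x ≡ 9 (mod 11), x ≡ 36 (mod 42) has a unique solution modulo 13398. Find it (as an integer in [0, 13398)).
The moduli 29, 11, 42 are pairwise coprime, so by the CRT there is a unique solution mod 29·11·42 = 13398.
Solve by successive substitution. Start with x ≡ 15 (mod 29).
  Combine with x ≡ 9 (mod 11): write x = 15 + 29·t and require 15 + 29·t ≡ 9 (mod 11), i.e. 29·t ≡ 9 − 15 ≡ 5 (mod 11). Since 29^(−1) ≡ 8 (mod 11) (29 ≡ 7 (mod 11)), t ≡ 8·5 ≡ 7 (mod 11). So x ≡ 15 + 29·7 = 218 (mod 319).
  Combine with x ≡ 36 (mod 42): write x = 218 + 319·t and require 218 + 319·t ≡ 36 (mod 42), i.e. 319·t ≡ 36 − 218 ≡ 28 (mod 42). Since 319^(−1) ≡ 37 (mod 42) (319 ≡ 25 (mod 42)), t ≡ 37·28 ≡ 28 (mod 42). So x ≡ 218 + 319·28 = 9150 (mod 13398).
Unique solution in [0, 13398): x = 9150.

Final answer: x ≡ 9150 (mod 13398); the representative in [0, 13398) is 9150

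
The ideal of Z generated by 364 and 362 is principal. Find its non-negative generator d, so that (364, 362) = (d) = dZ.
(364, 362) = (2); d = 2

In the PID Z, (a, b) is generated by gcd(a, b). Compute gcd(364, 362) with the extended Euclidean algorithm, tracking rows (r, s, t) with s·364 + t·362 = r:
  row A: (364, 1, 0)   [1·364 + 0·362 = 364]
  row B: (362, 0, 1)   [0·364 + 1·362 = 362]
  364 = 1·362 + 2   → row C = row A − 1·row B = (2, 1, −1)   [check: 1·364 − 1·362 = 2]
  362 = 181·2 + 0   → remainder 0, stop. gcd = 2 (last nonzero row C).
So gcd(364, 362) = 2, with Bézout identity 1·364 − 1·362 = 2. Containment (⊇): the Bézout identity exhibits 2 as an element of (364, 362), giving (2) ⊆ (364, 362). Containment (⊆): since 2 | 364 and 2 | 362 (364 = 2·182, 362 = 2·181), every Z-linear combination of 364 and 362 is divisible by 2, so (364, 362) ⊆ (2). Therefore (364, 362) = (2), d = 2.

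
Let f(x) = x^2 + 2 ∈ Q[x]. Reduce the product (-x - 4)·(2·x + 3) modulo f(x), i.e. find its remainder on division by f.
a · b ≡ -11·x - 8 (mod f(x))

First multiply in Q[x] without reducing: a · b = -2·x^2 - 11·x - 12. Now divide by f(x) = x^2 + 2, eliminating the leading term at each step:
  leading term -2·x^2: subtract (-2)·f(x) = -2·x^2 - 4, leaving -11·x - 8
The degree is now < 2, so this is the remainder. Hence a · b ≡ -11·x - 8 in Q[x]/(f).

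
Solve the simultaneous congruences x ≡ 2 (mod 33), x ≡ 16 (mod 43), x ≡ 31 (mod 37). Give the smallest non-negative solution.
x ≡ 2510 (mod 52503); the representative in [0, 52503) is 2510

The moduli 33, 43, 37 are pairwise coprime, so by the CRT there is a unique solution mod 33·43·37 = 52503.
Solve by successive substitution. Start with x ≡ 2 (mod 33).
  Combine with x ≡ 16 (mod 43): write x = 2 + 33·t and require 2 + 33·t ≡ 16 (mod 43), i.e. 33·t ≡ 16 − 2 ≡ 14 (mod 43). Since 33^(−1) ≡ 30 (mod 43), t ≡ 30·14 ≡ 33 (mod 43). So x ≡ 2 + 33·33 = 1091 (mod 1419).
  Combine with x ≡ 31 (mod 37): write x = 1091 + 1419·t and require 1091 + 1419·t ≡ 31 (mod 37), i.e. 1419·t ≡ 31 − 1091 ≡ 13 (mod 37). Since 1419^(−1) ≡ 20 (mod 37) (1419 ≡ 13 (mod 37)), t ≡ 20·13 ≡ 1 (mod 37). So x ≡ 1091 + 1419·1 = 2510 (mod 52503).
Unique solution in [0, 52503): x = 2510.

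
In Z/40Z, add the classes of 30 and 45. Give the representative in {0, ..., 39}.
Reduce the summands first: 45 ≡ 5 (mod 40), so 30 + 45 ≡ 30 + 5 (mod 40). 30 + 5 = 35; 35 = 0·40 + 35, so (30 + 45) mod 40 = 35.

Final answer: 35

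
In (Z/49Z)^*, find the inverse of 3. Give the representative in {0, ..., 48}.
3^(−1) ≡ 33 (mod 49)

Apply the extended Euclidean algorithm to (49, 3), tracking rows (r, s, t) with s·49 + t·3 = r. Each division r_prev = q·r_cur + r_new produces the new row as (previous row) − q·(current row):
  row A: (49, 1, 0)   [1·49 + 0·3 = 49]
  row B: (3, 0, 1)   [0·49 + 1·3 = 3]
  49 = 16·3 + 1   → row C = row A − 16·row B = (1, 1, −16)   [check: 1·49 − 16·3 = 1]
  3 = 3·1 + 0   → remainder 0, stop. gcd = 1 (last nonzero row C).
The gcd is 1, so 3 is invertible mod 49. The last nonzero row gives 1·49 − 16·3 = 1, so t = −16. So 3^(−1) ≡ −16 ≡ 33 (mod 49). Verify: 3 · 33 = 99 ≡ 1 (mod 49). ✓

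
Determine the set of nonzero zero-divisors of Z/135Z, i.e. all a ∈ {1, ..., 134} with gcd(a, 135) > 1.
nonzero zero-divisors of Z/135Z = {3, 5, 6, 9, 10, 12, 15, 18, 20, 21, 24, 25, 27, 30, 33, 35, 36, 39, 40, 42, 45, 48, 50, 51, 54, 55, 57, 60, 63, 65, 66, 69, 70, 72, 75, 78, 80, 81, 84, 85, 87, 90, 93, 95, 96, 99, 100, 102, 105, 108, 110, 111, 114, 115, 117, 120, 123, 125, 126, 129, 130, 132}

An element a ∈ Z/135Z (with a ≠ 0) is a zero-divisor iff gcd(a, 135) > 1 (because a is a unit precisely when gcd(a, n) = 1, and in Z/nZ every nonzero, non-unit element is a zero-divisor). Scan a = 1, ..., 134 and keep those with gcd(a, 135) > 1:
  gcd(3, 135) = 3, gcd(5, 135) = 5, gcd(6, 135) = 3, gcd(9, 135) = 9, gcd(10, 135) = 5, gcd(12, 135) = 3, gcd(15, 135) = 15, gcd(18, 135) = 9, gcd(20, 135) = 5, gcd(21, 135) = 3, gcd(24, 135) = 3, gcd(25, 135) = 5, gcd(27, 135) = 27, gcd(30, 135) = 15, gcd(33, 135) = 3, gcd(35, 135) = 5, gcd(36, 135) = 9, gcd(39, 135) = 3, gcd(40, 135) = 5, gcd(42, 135) = 3, gcd(45, 135) = 45, gcd(48, 135) = 3, gcd(50, 135) = 5, gcd(51, 135) = 3, gcd(54, 135) = 27, gcd(55, 135) = 5, gcd(57, 135) = 3, gcd(60, 135) = 15, gcd(63, 135) = 9, gcd(65, 135) = 5, gcd(66, 135) = 3, gcd(69, 135) = 3, gcd(70, 135) = 5, gcd(72, 135) = 9, gcd(75, 135) = 15, gcd(78, 135) = 3, gcd(80, 135) = 5, gcd(81, 135) = 27, gcd(84, 135) = 3, gcd(85, 135) = 5, gcd(87, 135) = 3, gcd(90, 135) = 45, gcd(93, 135) = 3, gcd(95, 135) = 5, gcd(96, 135) = 3, gcd(99, 135) = 9, gcd(100, 135) = 5, gcd(102, 135) = 3, gcd(105, 135) = 15, gcd(108, 135) = 27, gcd(110, 135) = 5, gcd(111, 135) = 3, gcd(114, 135) = 3, gcd(115, 135) = 5, gcd(117, 135) = 9, gcd(120, 135) = 15, gcd(123, 135) = 3, gcd(125, 135) = 5, gcd(126, 135) = 9, gcd(129, 135) = 3, gcd(130, 135) = 5, gcd(132, 135) = 3.
All other a ∈ {1, ..., 134} have gcd(a, 135) = 1 and are units. So the nonzero zero-divisors are exactly the 62 values of a appearing in this scan.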